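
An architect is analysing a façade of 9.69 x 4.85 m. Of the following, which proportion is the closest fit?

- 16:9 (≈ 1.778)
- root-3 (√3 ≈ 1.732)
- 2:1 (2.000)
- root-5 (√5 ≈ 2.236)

Ratio = 9.69 / 4.85 ≈ 1.998.
Distances: 16:9 1.778 (Δ 0.220); root-3 1.732 (Δ 0.266); 2:1 2.000 (Δ 0.002); root-5 2.236 (Δ 0.238).

2:1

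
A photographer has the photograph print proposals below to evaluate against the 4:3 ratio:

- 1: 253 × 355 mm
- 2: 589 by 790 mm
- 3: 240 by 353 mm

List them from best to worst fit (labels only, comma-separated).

1: 355/253 ≈ 1.403 → |1.403 − 1.333| = 0.070
2: 790/589 ≈ 1.341 → |1.341 − 1.333| = 0.008
3: 353/240 ≈ 1.471 → |1.471 − 1.333| = 0.138

2, 1, 3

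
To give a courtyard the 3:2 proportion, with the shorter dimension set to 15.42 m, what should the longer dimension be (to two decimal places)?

23.13 m

3:2 = 1.50000.
Longer side = 15.42 × 1.50000 ≈ 23.1300 → 23.13 m.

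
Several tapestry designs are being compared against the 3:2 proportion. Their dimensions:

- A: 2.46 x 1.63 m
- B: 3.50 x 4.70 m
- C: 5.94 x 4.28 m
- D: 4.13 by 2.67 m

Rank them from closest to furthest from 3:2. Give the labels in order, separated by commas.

A, D, C, B

Ratios: A = 2.46 / 1.63 ≈ 1.509; B = 4.70 / 3.50 ≈ 1.343; C = 5.94 / 4.28 ≈ 1.388; D = 4.13 / 2.67 ≈ 1.547.
|Δ from 1.500|: A 0.009; B 0.157; C 0.112; D 0.047.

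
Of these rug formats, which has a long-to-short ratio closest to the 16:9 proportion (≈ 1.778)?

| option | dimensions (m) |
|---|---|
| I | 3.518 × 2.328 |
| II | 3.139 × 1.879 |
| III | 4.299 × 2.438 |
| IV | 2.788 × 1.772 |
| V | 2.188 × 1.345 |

Target 16:9 ≈ 1.778.
I: 1.511 (Δ0.267)  II: 1.671 (Δ0.107)  III: 1.763 (Δ0.015)  IV: 1.573 (Δ0.205)  V: 1.627 (Δ0.151)

III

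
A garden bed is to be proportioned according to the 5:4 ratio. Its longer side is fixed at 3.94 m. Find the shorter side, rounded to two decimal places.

3.15 m

5:4 = 1.25000.
Shorter side = 3.94 ÷ 1.25000 ≈ 3.1520 → 3.15 m.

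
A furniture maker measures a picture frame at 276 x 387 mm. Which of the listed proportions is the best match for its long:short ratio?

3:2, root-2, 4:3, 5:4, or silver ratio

Ratio = 387 / 276 ≈ 1.402.
Distances: 3:2 1.500 (Δ 0.098); root-2 1.414 (Δ 0.012); 4:3 1.333 (Δ 0.069); 5:4 1.250 (Δ 0.152); silver ratio 2.414 (Δ 1.012).

root-2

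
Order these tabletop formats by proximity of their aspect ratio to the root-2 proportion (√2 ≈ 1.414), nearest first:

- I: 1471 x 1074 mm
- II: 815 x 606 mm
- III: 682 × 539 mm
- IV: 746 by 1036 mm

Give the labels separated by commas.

IV, I, II, III

I: 1471/1074 ≈ 1.370 → |1.370 − 1.414| = 0.044
II: 815/606 ≈ 1.345 → |1.345 − 1.414| = 0.069
III: 682/539 ≈ 1.265 → |1.265 − 1.414| = 0.149
IV: 1036/746 ≈ 1.389 → |1.389 − 1.414| = 0.025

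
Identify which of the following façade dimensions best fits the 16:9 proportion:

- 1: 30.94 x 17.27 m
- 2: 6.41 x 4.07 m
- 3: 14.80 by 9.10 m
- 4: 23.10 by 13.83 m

1

Target 16:9 ≈ 1.778.
1: 1.792 (Δ0.014)  2: 1.575 (Δ0.203)  3: 1.626 (Δ0.152)  4: 1.670 (Δ0.108)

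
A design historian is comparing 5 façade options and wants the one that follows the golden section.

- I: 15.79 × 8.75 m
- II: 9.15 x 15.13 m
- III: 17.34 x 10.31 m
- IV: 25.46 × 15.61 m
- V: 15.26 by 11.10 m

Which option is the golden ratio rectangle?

IV

Target golden ratio ≈ 1.618.
I: 1.805 (Δ0.187)  II: 1.654 (Δ0.036)  III: 1.682 (Δ0.064)  IV: 1.631 (Δ0.013)  V: 1.375 (Δ0.243)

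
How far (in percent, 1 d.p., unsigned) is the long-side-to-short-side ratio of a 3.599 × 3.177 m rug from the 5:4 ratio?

9.4%

Ratio = 3.599 / 3.177 ≈ 1.1328.
Ideal 5:4 = 1.2500. |1.1328 − 1.2500| / 1.2500 ≈ 9.38% → 9.4%.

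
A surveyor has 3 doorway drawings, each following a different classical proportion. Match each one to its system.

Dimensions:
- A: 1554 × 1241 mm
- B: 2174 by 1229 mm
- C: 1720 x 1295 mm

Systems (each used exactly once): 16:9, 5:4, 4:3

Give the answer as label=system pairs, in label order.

A = 1554/1241 ≈ 1.252 → 5:4 (1.250)
B = 2174/1229 ≈ 1.769 → 16:9 (1.778)
C = 1720/1295 ≈ 1.328 → 4:3 (1.333)

A=5:4, B=16:9, C=4:3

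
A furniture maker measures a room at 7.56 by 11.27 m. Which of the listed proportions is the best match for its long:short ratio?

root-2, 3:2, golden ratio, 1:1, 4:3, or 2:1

Ratio = 11.27 / 7.56 ≈ 1.491.
Distances: root-2 1.414 (Δ 0.077); 3:2 1.500 (Δ 0.009); golden ratio 1.618 (Δ 0.127); 1:1 1.000 (Δ 0.491); 4:3 1.333 (Δ 0.158); 2:1 2.000 (Δ 0.509).

3:2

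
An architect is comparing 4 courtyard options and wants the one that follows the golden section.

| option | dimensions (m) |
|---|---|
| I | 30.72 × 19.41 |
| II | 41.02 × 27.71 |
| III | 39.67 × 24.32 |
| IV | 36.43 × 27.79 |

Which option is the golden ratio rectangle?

III

Target golden ratio ≈ 1.618.
I: 1.583 (Δ0.035)  II: 1.480 (Δ0.138)  III: 1.631 (Δ0.013)  IV: 1.311 (Δ0.307)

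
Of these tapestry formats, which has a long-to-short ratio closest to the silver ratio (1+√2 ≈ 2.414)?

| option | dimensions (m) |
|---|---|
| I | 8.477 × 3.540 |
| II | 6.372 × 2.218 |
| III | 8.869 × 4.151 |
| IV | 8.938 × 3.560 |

Target silver ratio ≈ 2.414.
I: 2.395 (Δ0.019)  II: 2.873 (Δ0.459)  III: 2.137 (Δ0.277)  IV: 2.511 (Δ0.097)

I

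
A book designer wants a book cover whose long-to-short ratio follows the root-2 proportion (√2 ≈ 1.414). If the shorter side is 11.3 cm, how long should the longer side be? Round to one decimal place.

root-2 ≈ 1.41421.
Longer side = 11.3 × 1.41421 ≈ 15.981 → 16.0 cm.

16.0 cm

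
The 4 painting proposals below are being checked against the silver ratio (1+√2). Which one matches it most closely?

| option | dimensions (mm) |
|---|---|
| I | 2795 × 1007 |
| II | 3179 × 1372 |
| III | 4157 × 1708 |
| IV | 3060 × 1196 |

Target silver ratio ≈ 2.414.
I: 2.776 (Δ0.362)  II: 2.317 (Δ0.097)  III: 2.434 (Δ0.020)  IV: 2.559 (Δ0.145)

III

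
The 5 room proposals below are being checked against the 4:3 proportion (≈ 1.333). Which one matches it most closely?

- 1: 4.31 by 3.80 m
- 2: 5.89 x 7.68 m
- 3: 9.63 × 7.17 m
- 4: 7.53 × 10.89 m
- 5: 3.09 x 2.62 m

Ratios (long/short): 1 ≈ 1.134; 2 ≈ 1.304; 3 ≈ 1.343; 4 ≈ 1.446; 5 ≈ 1.179.
4:3 ≈ 1.333; option 3 is nearest (Δ 0.010).

3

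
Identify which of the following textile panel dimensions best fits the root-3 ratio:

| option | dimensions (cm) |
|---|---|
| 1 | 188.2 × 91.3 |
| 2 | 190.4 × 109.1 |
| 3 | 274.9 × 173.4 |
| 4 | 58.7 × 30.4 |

Target root-3 ≈ 1.732.
1: 2.061 (Δ0.329)  2: 1.745 (Δ0.013)  3: 1.585 (Δ0.147)  4: 1.931 (Δ0.199)

2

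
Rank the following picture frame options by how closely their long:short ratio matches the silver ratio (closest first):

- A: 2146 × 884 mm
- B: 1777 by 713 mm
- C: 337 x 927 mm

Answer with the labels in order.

Ratios: A = 2146 / 884 ≈ 2.428; B = 1777 / 713 ≈ 2.492; C = 927 / 337 ≈ 2.751.
|Δ from 2.414|: A 0.014; B 0.078; C 0.337.

A, B, C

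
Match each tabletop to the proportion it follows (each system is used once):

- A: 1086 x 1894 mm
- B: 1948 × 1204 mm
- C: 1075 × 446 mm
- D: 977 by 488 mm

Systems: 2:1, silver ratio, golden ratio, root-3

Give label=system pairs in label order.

A=root-3, B=golden ratio, C=silver ratio, D=2:1

A = 1894/1086 ≈ 1.744 → root-3 (1.732)
B = 1948/1204 ≈ 1.618 → golden ratio (1.618)
C = 1075/446 ≈ 2.410 → silver ratio (2.414)
D = 977/488 ≈ 2.002 → 2:1 (2.000)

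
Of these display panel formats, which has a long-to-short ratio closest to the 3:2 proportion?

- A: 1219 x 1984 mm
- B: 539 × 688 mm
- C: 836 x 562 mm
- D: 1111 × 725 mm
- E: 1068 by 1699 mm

Target 3:2 ≈ 1.500.
A: 1.628 (Δ0.128)  B: 1.276 (Δ0.224)  C: 1.488 (Δ0.012)  D: 1.532 (Δ0.032)  E: 1.591 (Δ0.091)

C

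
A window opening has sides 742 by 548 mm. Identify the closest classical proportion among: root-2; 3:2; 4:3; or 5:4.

Ratio = 742 / 548 ≈ 1.354.
Distances: root-2 1.414 (Δ 0.060); 3:2 1.500 (Δ 0.146); 4:3 1.333 (Δ 0.021); 5:4 1.250 (Δ 0.104).

4:3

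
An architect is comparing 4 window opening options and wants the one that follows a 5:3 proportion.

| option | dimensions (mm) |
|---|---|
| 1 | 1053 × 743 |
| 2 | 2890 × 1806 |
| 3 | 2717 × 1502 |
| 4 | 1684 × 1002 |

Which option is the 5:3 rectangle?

4

Ratios (long/short): 1 ≈ 1.417; 2 ≈ 1.600; 3 ≈ 1.809; 4 ≈ 1.681.
5:3 ≈ 1.667; option 4 is nearest (Δ 0.014).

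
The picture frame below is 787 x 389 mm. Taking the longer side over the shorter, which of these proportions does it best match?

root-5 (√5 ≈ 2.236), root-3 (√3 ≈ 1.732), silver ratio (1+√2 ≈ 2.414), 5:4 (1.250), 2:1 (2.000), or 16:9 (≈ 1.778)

Ratio = 787 / 389 ≈ 2.023.
Distances: root-5 2.236 (Δ 0.213); root-3 1.732 (Δ 0.291); silver ratio 2.414 (Δ 0.391); 5:4 1.250 (Δ 0.773); 2:1 2.000 (Δ 0.023); 16:9 1.778 (Δ 0.245).

2:1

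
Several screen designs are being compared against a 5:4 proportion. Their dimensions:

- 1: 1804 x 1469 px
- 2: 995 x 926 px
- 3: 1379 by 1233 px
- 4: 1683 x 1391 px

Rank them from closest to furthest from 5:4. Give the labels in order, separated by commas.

1, 4, 3, 2

1: 1804/1469 ≈ 1.228 → |1.228 − 1.250| = 0.022
2: 995/926 ≈ 1.075 → |1.075 − 1.250| = 0.175
3: 1379/1233 ≈ 1.118 → |1.118 − 1.250| = 0.132
4: 1683/1391 ≈ 1.210 → |1.210 − 1.250| = 0.040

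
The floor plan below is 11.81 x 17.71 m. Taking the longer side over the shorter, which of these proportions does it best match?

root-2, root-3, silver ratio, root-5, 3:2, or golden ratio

17.71/11.81 ≈ 1.500. Nearest candidates are 3:2 (1.500, off by 0.000) and root-2 (1.414, off by 0.086).

3:2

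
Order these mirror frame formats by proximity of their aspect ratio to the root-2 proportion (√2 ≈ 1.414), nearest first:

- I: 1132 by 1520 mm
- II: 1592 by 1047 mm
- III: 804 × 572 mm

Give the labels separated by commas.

Ratios: I = 1520 / 1132 ≈ 1.343; II = 1592 / 1047 ≈ 1.521; III = 804 / 572 ≈ 1.406.
|Δ from 1.414|: I 0.071; II 0.107; III 0.008.

III, I, II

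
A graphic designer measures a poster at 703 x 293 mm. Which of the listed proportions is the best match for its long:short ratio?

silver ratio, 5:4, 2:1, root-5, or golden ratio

silver ratio

Ratio = 703 / 293 ≈ 2.399.
Distances: silver ratio 2.414 (Δ 0.015); 5:4 1.250 (Δ 1.149); 2:1 2.000 (Δ 0.399); root-5 2.236 (Δ 0.163); golden ratio 1.618 (Δ 0.781).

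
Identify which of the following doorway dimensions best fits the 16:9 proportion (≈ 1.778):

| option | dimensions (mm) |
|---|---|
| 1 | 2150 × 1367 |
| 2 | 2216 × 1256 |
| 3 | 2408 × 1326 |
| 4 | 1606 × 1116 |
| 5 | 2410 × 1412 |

2

Ratios (long/short): 1 ≈ 1.573; 2 ≈ 1.764; 3 ≈ 1.816; 4 ≈ 1.439; 5 ≈ 1.707.
16:9 ≈ 1.778; option 2 is nearest (Δ 0.014).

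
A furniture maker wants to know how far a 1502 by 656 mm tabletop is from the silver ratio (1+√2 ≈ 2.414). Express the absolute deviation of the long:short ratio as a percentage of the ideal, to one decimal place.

5.2%

Ratio = 1502 / 656 ≈ 2.2896.
Ideal silver ratio ≈ 2.4142. |2.2896 − 2.4142| / 2.4142 ≈ 5.16% → 5.2%.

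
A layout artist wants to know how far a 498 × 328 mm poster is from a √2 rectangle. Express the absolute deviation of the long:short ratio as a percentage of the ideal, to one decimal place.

7.4%

Ratio = 498 / 328 ≈ 1.5183.
Ideal root-2 ≈ 1.4142. |1.5183 − 1.4142| / 1.4142 ≈ 7.36% → 7.4%.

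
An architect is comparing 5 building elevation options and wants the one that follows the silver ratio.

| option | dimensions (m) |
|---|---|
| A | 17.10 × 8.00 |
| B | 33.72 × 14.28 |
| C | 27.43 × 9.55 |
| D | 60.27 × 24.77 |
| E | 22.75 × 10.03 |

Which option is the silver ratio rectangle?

Ratios (long/short): A ≈ 2.138; B ≈ 2.361; C ≈ 2.872; D ≈ 2.433; E ≈ 2.268.
silver ratio ≈ 2.414; option D is nearest (Δ 0.019).

D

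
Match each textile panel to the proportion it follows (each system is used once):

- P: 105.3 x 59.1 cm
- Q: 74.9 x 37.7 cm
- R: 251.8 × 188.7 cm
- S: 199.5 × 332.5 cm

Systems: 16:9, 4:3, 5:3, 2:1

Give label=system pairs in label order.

P=16:9, Q=2:1, R=4:3, S=5:3

Ratios: P ≈ 1.782; Q ≈ 1.987; R ≈ 1.334; S ≈ 1.667.
Targets: 16:9 ≈ 1.778; 4:3 ≈ 1.333; 5:3 ≈ 1.667; 2:1 ≈ 2.000.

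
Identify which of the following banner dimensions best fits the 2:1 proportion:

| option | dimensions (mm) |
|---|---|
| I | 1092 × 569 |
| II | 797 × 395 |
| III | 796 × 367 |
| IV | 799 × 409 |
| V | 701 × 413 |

II

Target 2:1 ≈ 2.000.
I: 1.919 (Δ0.081)  II: 2.018 (Δ0.018)  III: 2.169 (Δ0.169)  IV: 1.954 (Δ0.046)  V: 1.697 (Δ0.303)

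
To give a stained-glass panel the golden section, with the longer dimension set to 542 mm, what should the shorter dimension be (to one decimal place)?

golden ratio ≈ 1.61803.
Shorter side = 542 ÷ 1.61803 ≈ 334.975 → 335.0 mm.

335.0 mm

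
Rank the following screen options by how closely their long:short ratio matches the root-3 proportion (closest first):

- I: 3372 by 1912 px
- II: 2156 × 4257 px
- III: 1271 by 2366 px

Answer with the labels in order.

Ratios: I = 3372 / 1912 ≈ 1.764; II = 4257 / 2156 ≈ 1.974; III = 2366 / 1271 ≈ 1.862.
|Δ from 1.732|: I 0.032; II 0.242; III 0.130.

I, III, II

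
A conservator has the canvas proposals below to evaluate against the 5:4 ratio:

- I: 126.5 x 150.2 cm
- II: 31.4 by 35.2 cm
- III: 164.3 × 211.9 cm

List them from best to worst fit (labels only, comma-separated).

I: 150.2/126.5 ≈ 1.187 → |1.187 − 1.250| = 0.063
II: 35.2/31.4 ≈ 1.121 → |1.121 − 1.250| = 0.129
III: 211.9/164.3 ≈ 1.290 → |1.290 − 1.250| = 0.040

III, I, II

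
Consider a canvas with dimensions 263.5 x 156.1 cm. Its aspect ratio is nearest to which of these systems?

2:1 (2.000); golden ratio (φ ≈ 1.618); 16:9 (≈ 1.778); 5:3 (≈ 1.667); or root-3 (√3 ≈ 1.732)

263.5/156.1 ≈ 1.688. Nearest candidates are 5:3 (1.667, off by 0.021) and root-3 (1.732, off by 0.044).

5:3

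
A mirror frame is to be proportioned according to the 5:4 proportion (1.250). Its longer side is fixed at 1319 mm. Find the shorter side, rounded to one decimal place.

1055.2 mm

5:4 = 1.25000.
Shorter side = 1319 ÷ 1.25000 ≈ 1055.200 → 1055.2 mm.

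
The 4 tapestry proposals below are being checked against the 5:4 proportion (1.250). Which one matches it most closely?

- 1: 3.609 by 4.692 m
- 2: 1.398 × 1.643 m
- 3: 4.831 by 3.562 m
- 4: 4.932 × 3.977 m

Ratios (long/short): 1 ≈ 1.300; 2 ≈ 1.175; 3 ≈ 1.356; 4 ≈ 1.240.
5:4 ≈ 1.250; option 4 is nearest (Δ 0.010).

4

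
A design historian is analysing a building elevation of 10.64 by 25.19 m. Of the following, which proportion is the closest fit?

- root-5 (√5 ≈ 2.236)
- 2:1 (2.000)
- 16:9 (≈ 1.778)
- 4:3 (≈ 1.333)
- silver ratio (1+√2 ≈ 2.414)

silver ratio

25.19/10.64 ≈ 2.367. Nearest candidates are silver ratio (2.414, off by 0.047) and root-5 (2.236, off by 0.131).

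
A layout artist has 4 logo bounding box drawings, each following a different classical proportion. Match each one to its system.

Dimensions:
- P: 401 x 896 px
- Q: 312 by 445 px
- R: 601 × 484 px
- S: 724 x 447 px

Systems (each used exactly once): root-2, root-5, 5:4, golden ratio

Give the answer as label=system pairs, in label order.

Ratios: P ≈ 2.234; Q ≈ 1.426; R ≈ 1.242; S ≈ 1.620.
Targets: root-2 ≈ 1.414; root-5 ≈ 2.236; 5:4 ≈ 1.250; golden ratio ≈ 1.618.

P=root-5, Q=root-2, R=5:4, S=golden ratio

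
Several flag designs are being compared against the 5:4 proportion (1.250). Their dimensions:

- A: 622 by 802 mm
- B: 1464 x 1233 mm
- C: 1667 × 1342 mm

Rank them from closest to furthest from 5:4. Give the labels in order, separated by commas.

C, A, B

Ratios: A = 802 / 622 ≈ 1.289; B = 1464 / 1233 ≈ 1.187; C = 1667 / 1342 ≈ 1.242.
|Δ from 1.250|: A 0.039; B 0.063; C 0.008.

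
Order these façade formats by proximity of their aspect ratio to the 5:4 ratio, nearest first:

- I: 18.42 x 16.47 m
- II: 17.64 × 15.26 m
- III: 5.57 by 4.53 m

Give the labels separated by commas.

III, II, I

I: 18.42/16.47 ≈ 1.118 → |1.118 − 1.250| = 0.132
II: 17.64/15.26 ≈ 1.156 → |1.156 − 1.250| = 0.094
III: 5.57/4.53 ≈ 1.230 → |1.230 − 1.250| = 0.020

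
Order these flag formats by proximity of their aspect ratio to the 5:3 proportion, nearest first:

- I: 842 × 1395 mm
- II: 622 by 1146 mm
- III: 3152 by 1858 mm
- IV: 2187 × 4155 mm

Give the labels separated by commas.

Ratios: I = 1395 / 842 ≈ 1.657; II = 1146 / 622 ≈ 1.842; III = 3152 / 1858 ≈ 1.696; IV = 4155 / 2187 ≈ 1.900.
|Δ from 1.667|: I 0.010; II 0.175; III 0.029; IV 0.233.

I, III, II, IV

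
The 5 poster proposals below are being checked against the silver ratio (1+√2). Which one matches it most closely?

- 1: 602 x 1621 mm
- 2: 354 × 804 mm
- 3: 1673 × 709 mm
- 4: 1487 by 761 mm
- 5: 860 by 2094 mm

5

Target silver ratio ≈ 2.414.
1: 2.693 (Δ0.279)  2: 2.271 (Δ0.143)  3: 2.360 (Δ0.054)  4: 1.954 (Δ0.460)  5: 2.435 (Δ0.021)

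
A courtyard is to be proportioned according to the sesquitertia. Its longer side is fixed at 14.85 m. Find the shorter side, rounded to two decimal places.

11.14 m

4:3 ≈ 1.33333.
Shorter side = 14.85 ÷ 1.33333 ≈ 11.1375 → 11.14 m.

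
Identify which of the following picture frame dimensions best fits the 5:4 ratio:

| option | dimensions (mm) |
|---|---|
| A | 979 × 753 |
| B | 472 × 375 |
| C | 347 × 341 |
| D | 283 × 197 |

Target 5:4 ≈ 1.250.
A: 1.300 (Δ0.050)  B: 1.259 (Δ0.009)  C: 1.018 (Δ0.232)  D: 1.437 (Δ0.187)

B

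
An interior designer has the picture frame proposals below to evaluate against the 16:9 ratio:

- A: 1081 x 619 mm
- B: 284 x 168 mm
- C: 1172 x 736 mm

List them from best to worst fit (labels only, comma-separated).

A: 1081/619 ≈ 1.746 → |1.746 − 1.778| = 0.032
B: 284/168 ≈ 1.690 → |1.690 − 1.778| = 0.088
C: 1172/736 ≈ 1.592 → |1.592 − 1.778| = 0.186

A, B, C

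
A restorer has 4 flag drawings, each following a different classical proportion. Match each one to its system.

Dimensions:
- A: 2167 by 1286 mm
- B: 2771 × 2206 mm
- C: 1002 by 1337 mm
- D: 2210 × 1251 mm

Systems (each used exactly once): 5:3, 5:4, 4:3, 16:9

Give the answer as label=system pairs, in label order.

Ratios: A ≈ 1.685; B ≈ 1.256; C ≈ 1.334; D ≈ 1.767.
Targets: 5:3 ≈ 1.667; 5:4 ≈ 1.250; 4:3 ≈ 1.333; 16:9 ≈ 1.778.

A=5:3, B=5:4, C=4:3, D=16:9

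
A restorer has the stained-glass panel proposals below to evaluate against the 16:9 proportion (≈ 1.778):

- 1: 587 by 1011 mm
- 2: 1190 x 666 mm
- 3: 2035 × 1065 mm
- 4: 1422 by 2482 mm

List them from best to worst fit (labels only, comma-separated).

Ratios: 1 = 1011 / 587 ≈ 1.722; 2 = 1190 / 666 ≈ 1.787; 3 = 2035 / 1065 ≈ 1.911; 4 = 2482 / 1422 ≈ 1.745.
|Δ from 1.778|: 1 0.056; 2 0.009; 3 0.133; 4 0.033.

2, 4, 1, 3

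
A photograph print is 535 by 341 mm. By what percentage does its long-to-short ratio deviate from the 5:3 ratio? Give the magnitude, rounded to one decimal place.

5.9%

Ratio = 535 / 341 ≈ 1.5689.
Ideal 5:3 ≈ 1.6667. |1.5689 − 1.6667| / 1.6667 ≈ 5.87% → 5.9%.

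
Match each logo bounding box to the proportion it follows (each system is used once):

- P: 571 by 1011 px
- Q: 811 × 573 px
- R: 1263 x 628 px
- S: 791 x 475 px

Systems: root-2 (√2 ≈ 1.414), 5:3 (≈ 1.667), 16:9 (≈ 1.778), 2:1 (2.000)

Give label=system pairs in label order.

P=16:9, Q=root-2, R=2:1, S=5:3

P = 1011/571 ≈ 1.771 → 16:9 (1.778)
Q = 811/573 ≈ 1.415 → root-2 (1.414)
R = 1263/628 ≈ 2.011 → 2:1 (2.000)
S = 791/475 ≈ 1.665 → 5:3 (1.667)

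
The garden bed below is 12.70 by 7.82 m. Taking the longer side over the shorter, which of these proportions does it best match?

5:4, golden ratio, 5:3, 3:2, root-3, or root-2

golden ratio

Ratio = 12.70 / 7.82 ≈ 1.624.
Distances: 5:4 1.250 (Δ 0.374); golden ratio 1.618 (Δ 0.006); 5:3 1.667 (Δ 0.043); 3:2 1.500 (Δ 0.124); root-3 1.732 (Δ 0.108); root-2 1.414 (Δ 0.210).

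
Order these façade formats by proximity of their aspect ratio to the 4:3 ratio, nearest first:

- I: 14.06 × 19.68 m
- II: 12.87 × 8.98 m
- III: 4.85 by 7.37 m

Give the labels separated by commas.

I: 19.68/14.06 ≈ 1.400 → |1.400 − 1.333| = 0.067
II: 12.87/8.98 ≈ 1.433 → |1.433 − 1.333| = 0.100
III: 7.37/4.85 ≈ 1.520 → |1.520 − 1.333| = 0.187

I, II, III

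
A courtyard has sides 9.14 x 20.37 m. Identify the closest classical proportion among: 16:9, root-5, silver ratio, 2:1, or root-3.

root-5

20.37/9.14 ≈ 2.229. Nearest candidates are root-5 (2.236, off by 0.007) and silver ratio (2.414, off by 0.185).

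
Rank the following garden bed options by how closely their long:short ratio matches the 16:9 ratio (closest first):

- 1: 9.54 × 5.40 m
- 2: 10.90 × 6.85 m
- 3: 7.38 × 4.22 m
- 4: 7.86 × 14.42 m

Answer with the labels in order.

Ratios: 1 = 9.54 / 5.40 ≈ 1.767; 2 = 10.90 / 6.85 ≈ 1.591; 3 = 7.38 / 4.22 ≈ 1.749; 4 = 14.42 / 7.86 ≈ 1.835.
|Δ from 1.778|: 1 0.011; 2 0.187; 3 0.029; 4 0.057.

1, 3, 4, 2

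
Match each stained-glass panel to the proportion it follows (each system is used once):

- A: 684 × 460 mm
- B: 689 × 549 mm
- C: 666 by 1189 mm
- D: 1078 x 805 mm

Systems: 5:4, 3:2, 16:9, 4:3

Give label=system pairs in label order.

Ratios: A ≈ 1.487; B ≈ 1.255; C ≈ 1.785; D ≈ 1.339.
Targets: 5:4 ≈ 1.250; 3:2 ≈ 1.500; 16:9 ≈ 1.778; 4:3 ≈ 1.333.

A=3:2, B=5:4, C=16:9, D=4:3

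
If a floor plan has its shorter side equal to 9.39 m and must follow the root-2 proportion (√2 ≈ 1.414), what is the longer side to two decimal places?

13.28 m

root-2 ≈ 1.41421.
Longer side = 9.39 × 1.41421 ≈ 13.2794 → 13.28 m.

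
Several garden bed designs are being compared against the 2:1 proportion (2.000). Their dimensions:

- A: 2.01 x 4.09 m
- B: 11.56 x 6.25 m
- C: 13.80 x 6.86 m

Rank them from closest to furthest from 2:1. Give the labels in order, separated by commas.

A: 4.09/2.01 ≈ 2.035 → |2.035 − 2.000| = 0.035
B: 11.56/6.25 ≈ 1.850 → |1.850 − 2.000| = 0.150
C: 13.80/6.86 ≈ 2.012 → |2.012 − 2.000| = 0.012

C, A, B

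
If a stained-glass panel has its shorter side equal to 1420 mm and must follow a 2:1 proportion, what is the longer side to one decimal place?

2:1 = 2.00000.
Longer side = 1420 × 2.00000 ≈ 2840.000 → 2840.0 mm.

2840.0 mm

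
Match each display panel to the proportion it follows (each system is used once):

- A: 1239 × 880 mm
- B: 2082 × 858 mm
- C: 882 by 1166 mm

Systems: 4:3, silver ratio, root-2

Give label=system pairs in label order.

A=root-2, B=silver ratio, C=4:3

A = 1239/880 ≈ 1.408 → root-2 (1.414)
B = 2082/858 ≈ 2.427 → silver ratio (2.414)
C = 1166/882 ≈ 1.322 → 4:3 (1.333)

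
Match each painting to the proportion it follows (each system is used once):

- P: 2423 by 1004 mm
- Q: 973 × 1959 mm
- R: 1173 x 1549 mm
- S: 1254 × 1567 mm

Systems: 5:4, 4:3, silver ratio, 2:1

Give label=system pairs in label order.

P = 2423/1004 ≈ 2.413 → silver ratio (2.414)
Q = 1959/973 ≈ 2.013 → 2:1 (2.000)
R = 1549/1173 ≈ 1.321 → 4:3 (1.333)
S = 1567/1254 ≈ 1.250 → 5:4 (1.250)

P=silver ratio, Q=2:1, R=4:3, S=5:4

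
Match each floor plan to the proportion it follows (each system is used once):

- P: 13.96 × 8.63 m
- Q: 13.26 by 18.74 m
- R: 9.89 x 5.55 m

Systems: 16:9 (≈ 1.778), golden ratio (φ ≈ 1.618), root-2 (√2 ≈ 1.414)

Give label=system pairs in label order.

P = 13.96/8.63 ≈ 1.618 → golden ratio (1.618)
Q = 18.74/13.26 ≈ 1.413 → root-2 (1.414)
R = 9.89/5.55 ≈ 1.782 → 16:9 (1.778)

P=golden ratio, Q=root-2, R=16:9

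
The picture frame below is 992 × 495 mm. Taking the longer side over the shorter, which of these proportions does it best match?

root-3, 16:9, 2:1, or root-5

2:1

992/495 ≈ 2.004. Nearest candidates are 2:1 (2.000, off by 0.004) and 16:9 (1.778, off by 0.226).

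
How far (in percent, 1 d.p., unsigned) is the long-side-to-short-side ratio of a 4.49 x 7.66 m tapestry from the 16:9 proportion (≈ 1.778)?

Ratio = 7.66 / 4.49 ≈ 1.7060.
Ideal 16:9 ≈ 1.7778. |1.7060 − 1.7778| / 1.7778 ≈ 4.04% → 4.0%.

4.0%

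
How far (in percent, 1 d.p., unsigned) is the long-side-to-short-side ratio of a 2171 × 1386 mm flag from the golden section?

3.2%

Ratio = 2171 / 1386 ≈ 1.5664.
Ideal golden ratio ≈ 1.6180. |1.5664 − 1.6180| / 1.6180 ≈ 3.19% → 3.2%.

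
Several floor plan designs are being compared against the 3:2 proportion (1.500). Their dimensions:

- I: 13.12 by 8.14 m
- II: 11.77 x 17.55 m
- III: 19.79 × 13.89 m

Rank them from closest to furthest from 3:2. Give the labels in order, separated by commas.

Ratios: I = 13.12 / 8.14 ≈ 1.612; II = 17.55 / 11.77 ≈ 1.491; III = 19.79 / 13.89 ≈ 1.425.
|Δ from 1.500|: I 0.112; II 0.009; III 0.075.

II, III, I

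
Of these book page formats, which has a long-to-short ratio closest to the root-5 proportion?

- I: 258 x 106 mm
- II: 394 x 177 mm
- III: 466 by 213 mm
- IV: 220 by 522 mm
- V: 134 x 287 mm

Ratios (long/short): I ≈ 2.434; II ≈ 2.226; III ≈ 2.188; IV ≈ 2.373; V ≈ 2.142.
root-5 ≈ 2.236; option II is nearest (Δ 0.010).

II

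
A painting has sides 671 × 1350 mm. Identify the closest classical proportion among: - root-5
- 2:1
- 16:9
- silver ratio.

2:1

1350/671 ≈ 2.012. Nearest candidates are 2:1 (2.000, off by 0.012) and root-5 (2.236, off by 0.224).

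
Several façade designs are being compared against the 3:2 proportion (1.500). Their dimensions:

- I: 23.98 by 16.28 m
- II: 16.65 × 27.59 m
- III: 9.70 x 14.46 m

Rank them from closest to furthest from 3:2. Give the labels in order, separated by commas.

III, I, II

I: 23.98/16.28 ≈ 1.473 → |1.473 − 1.500| = 0.027
II: 27.59/16.65 ≈ 1.657 → |1.657 − 1.500| = 0.157
III: 14.46/9.70 ≈ 1.491 → |1.491 − 1.500| = 0.009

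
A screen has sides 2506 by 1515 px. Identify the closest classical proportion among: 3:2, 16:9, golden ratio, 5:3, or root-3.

Ratio = 2506 / 1515 ≈ 1.654.
Distances: 3:2 1.500 (Δ 0.154); 16:9 1.778 (Δ 0.124); golden ratio 1.618 (Δ 0.036); 5:3 1.667 (Δ 0.013); root-3 1.732 (Δ 0.078).

5:3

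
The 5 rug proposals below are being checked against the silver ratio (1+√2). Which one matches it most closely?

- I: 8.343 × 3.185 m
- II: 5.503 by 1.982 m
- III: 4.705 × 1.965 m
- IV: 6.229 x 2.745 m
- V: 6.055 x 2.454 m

III

Ratios (long/short): I ≈ 2.619; II ≈ 2.776; III ≈ 2.394; IV ≈ 2.269; V ≈ 2.467.
silver ratio ≈ 2.414; option III is nearest (Δ 0.020).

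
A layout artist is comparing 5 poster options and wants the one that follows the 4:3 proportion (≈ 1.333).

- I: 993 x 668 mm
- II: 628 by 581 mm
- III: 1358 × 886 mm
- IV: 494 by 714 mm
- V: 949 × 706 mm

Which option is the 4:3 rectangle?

Ratios (long/short): I ≈ 1.487; II ≈ 1.081; III ≈ 1.533; IV ≈ 1.445; V ≈ 1.344.
4:3 ≈ 1.333; option V is nearest (Δ 0.011).

V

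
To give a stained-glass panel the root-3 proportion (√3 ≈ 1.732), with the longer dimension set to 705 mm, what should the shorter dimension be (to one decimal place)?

root-3 ≈ 1.73205.
Shorter side = 705 ÷ 1.73205 ≈ 407.032 → 407.0 mm.

407.0 mm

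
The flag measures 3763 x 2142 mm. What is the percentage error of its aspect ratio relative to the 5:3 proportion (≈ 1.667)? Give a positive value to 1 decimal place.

5.4%

Ratio = 3763 / 2142 ≈ 1.7568.
Ideal 5:3 ≈ 1.6667. |1.7568 − 1.6667| / 1.6667 ≈ 5.41% → 5.4%.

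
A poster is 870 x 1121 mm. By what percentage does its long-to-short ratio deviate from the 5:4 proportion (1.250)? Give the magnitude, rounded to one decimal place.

Ratio = 1121 / 870 ≈ 1.2885.
Ideal 5:4 = 1.2500. |1.2885 − 1.2500| / 1.2500 ≈ 3.08% → 3.1%.

3.1%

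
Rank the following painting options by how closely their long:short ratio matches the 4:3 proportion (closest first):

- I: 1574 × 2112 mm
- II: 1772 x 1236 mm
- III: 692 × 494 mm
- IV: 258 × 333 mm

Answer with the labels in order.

Ratios: I = 2112 / 1574 ≈ 1.342; II = 1772 / 1236 ≈ 1.434; III = 692 / 494 ≈ 1.401; IV = 333 / 258 ≈ 1.291.
|Δ from 1.333|: I 0.009; II 0.101; III 0.068; IV 0.042.

I, IV, III, II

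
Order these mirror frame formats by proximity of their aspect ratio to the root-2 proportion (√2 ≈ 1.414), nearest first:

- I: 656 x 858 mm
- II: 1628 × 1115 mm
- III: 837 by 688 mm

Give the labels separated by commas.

II, I, III

I: 858/656 ≈ 1.308 → |1.308 − 1.414| = 0.106
II: 1628/1115 ≈ 1.460 → |1.460 − 1.414| = 0.046
III: 837/688 ≈ 1.217 → |1.217 − 1.414| = 0.197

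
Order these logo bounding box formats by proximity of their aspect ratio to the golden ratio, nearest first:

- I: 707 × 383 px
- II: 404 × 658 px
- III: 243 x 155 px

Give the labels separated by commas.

II, III, I

Ratios: I = 707 / 383 ≈ 1.846; II = 658 / 404 ≈ 1.629; III = 243 / 155 ≈ 1.568.
|Δ from 1.618|: I 0.228; II 0.011; III 0.050.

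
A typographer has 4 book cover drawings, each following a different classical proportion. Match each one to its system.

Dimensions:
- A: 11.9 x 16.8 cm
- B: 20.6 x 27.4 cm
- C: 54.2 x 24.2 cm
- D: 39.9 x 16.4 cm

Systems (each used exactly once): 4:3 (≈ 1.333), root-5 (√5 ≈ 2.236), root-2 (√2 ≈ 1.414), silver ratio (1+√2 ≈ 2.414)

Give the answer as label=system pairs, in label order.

A = 16.8/11.9 ≈ 1.412 → root-2 (1.414)
B = 27.4/20.6 ≈ 1.330 → 4:3 (1.333)
C = 54.2/24.2 ≈ 2.240 → root-5 (2.236)
D = 39.9/16.4 ≈ 2.433 → silver ratio (2.414)

A=root-2, B=4:3, C=root-5, D=silver ratio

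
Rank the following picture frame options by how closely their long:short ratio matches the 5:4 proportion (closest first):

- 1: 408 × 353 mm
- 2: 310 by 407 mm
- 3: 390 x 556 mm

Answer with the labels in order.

2, 1, 3

1: 408/353 ≈ 1.156 → |1.156 − 1.250| = 0.094
2: 407/310 ≈ 1.313 → |1.313 − 1.250| = 0.063
3: 556/390 ≈ 1.426 → |1.426 − 1.250| = 0.176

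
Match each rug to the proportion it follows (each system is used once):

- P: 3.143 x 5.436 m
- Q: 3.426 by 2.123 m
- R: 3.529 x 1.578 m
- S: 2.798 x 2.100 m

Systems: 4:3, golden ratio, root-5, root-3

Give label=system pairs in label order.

P=root-3, Q=golden ratio, R=root-5, S=4:3

P = 5.436/3.143 ≈ 1.730 → root-3 (1.732)
Q = 3.426/2.123 ≈ 1.614 → golden ratio (1.618)
R = 3.529/1.578 ≈ 2.236 → root-5 (2.236)
S = 2.798/2.100 ≈ 1.332 → 4:3 (1.333)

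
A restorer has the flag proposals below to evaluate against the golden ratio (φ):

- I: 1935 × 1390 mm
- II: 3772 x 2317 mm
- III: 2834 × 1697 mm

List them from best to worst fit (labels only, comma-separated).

Ratios: I = 1935 / 1390 ≈ 1.392; II = 3772 / 2317 ≈ 1.628; III = 2834 / 1697 ≈ 1.670.
|Δ from 1.618|: I 0.226; II 0.010; III 0.052.

II, III, I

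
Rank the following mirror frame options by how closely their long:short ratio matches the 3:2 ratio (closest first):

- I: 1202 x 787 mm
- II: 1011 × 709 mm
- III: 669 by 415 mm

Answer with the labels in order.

Ratios: I = 1202 / 787 ≈ 1.527; II = 1011 / 709 ≈ 1.426; III = 669 / 415 ≈ 1.612.
|Δ from 1.500|: I 0.027; II 0.074; III 0.112.

I, II, III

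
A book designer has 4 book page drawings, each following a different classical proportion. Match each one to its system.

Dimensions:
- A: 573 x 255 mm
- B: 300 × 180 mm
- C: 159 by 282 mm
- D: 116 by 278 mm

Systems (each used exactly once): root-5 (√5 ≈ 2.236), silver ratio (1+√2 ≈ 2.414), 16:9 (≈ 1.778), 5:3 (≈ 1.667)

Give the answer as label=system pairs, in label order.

A=root-5, B=5:3, C=16:9, D=silver ratio

A = 573/255 ≈ 2.247 → root-5 (2.236)
B = 300/180 ≈ 1.667 → 5:3 (1.667)
C = 282/159 ≈ 1.774 → 16:9 (1.778)
D = 278/116 ≈ 2.397 → silver ratio (2.414)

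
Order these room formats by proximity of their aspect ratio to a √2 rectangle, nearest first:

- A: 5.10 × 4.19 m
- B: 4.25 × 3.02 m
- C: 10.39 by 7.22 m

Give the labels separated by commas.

B, C, A

Ratios: A = 5.10 / 4.19 ≈ 1.217; B = 4.25 / 3.02 ≈ 1.407; C = 10.39 / 7.22 ≈ 1.439.
|Δ from 1.414|: A 0.197; B 0.007; C 0.025.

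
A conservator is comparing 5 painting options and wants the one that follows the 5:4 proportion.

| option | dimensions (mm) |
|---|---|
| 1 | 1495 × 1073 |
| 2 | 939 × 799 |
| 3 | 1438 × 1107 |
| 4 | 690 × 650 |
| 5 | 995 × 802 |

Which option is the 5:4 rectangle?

Ratios (long/short): 1 ≈ 1.393; 2 ≈ 1.175; 3 ≈ 1.299; 4 ≈ 1.062; 5 ≈ 1.241.
5:4 ≈ 1.250; option 5 is nearest (Δ 0.009).

5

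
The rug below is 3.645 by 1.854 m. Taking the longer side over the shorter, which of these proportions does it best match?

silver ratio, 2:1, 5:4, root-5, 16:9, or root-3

2:1

Ratio = 3.645 / 1.854 ≈ 1.966.
Distances: silver ratio 2.414 (Δ 0.448); 2:1 2.000 (Δ 0.034); 5:4 1.250 (Δ 0.716); root-5 2.236 (Δ 0.270); 16:9 1.778 (Δ 0.188); root-3 1.732 (Δ 0.234).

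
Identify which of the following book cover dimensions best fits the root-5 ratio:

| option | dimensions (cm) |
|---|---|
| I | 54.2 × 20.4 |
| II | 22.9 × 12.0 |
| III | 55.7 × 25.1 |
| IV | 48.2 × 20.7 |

Target root-5 ≈ 2.236.
I: 2.657 (Δ0.421)  II: 1.908 (Δ0.328)  III: 2.219 (Δ0.017)  IV: 2.329 (Δ0.093)

III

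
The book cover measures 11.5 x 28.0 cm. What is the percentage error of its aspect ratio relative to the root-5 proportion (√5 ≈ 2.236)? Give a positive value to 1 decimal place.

8.9%

Ratio = 28.0 / 11.5 ≈ 2.4348.
Ideal root-5 ≈ 2.2361. |2.4348 − 2.2361| / 2.2361 ≈ 8.89% → 8.9%.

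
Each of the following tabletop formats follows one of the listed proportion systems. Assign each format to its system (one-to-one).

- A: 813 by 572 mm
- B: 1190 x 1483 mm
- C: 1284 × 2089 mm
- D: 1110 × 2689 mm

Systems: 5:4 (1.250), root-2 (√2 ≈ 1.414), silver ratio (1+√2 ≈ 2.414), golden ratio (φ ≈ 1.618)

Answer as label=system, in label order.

A=root-2, B=5:4, C=golden ratio, D=silver ratio

A = 813/572 ≈ 1.421 → root-2 (1.414)
B = 1483/1190 ≈ 1.246 → 5:4 (1.250)
C = 2089/1284 ≈ 1.627 → golden ratio (1.618)
D = 2689/1110 ≈ 2.423 → silver ratio (2.414)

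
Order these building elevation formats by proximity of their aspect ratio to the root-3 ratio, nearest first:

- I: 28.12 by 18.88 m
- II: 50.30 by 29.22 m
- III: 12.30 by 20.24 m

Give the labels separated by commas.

II, III, I

Ratios: I = 28.12 / 18.88 ≈ 1.489; II = 50.30 / 29.22 ≈ 1.721; III = 20.24 / 12.30 ≈ 1.646.
|Δ from 1.732|: I 0.243; II 0.011; III 0.086.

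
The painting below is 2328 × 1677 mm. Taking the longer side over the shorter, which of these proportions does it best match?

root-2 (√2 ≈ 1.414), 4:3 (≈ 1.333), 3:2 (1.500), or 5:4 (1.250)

root-2

Ratio = 2328 / 1677 ≈ 1.388.
Distances: root-2 1.414 (Δ 0.026); 4:3 1.333 (Δ 0.055); 3:2 1.500 (Δ 0.112); 5:4 1.250 (Δ 0.138).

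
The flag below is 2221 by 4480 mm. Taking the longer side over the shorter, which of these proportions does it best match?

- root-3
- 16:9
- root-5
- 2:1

4480/2221 ≈ 2.017. Nearest candidates are 2:1 (2.000, off by 0.017) and root-5 (2.236, off by 0.219).

2:1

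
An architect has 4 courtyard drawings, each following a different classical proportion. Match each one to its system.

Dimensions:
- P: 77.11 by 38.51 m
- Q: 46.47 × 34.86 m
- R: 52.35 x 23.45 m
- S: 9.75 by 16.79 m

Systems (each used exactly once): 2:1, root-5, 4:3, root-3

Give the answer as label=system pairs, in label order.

P=2:1, Q=4:3, R=root-5, S=root-3

Ratios: P ≈ 2.002; Q ≈ 1.333; R ≈ 2.232; S ≈ 1.722.
Targets: 2:1 ≈ 2.000; root-5 ≈ 2.236; 4:3 ≈ 1.333; root-3 ≈ 1.732.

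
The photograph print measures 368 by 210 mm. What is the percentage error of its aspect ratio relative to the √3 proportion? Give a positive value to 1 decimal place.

1.2%

Ratio = 368 / 210 ≈ 1.7524.
Ideal root-3 ≈ 1.7321. |1.7524 − 1.7321| / 1.7321 ≈ 1.17% → 1.2%.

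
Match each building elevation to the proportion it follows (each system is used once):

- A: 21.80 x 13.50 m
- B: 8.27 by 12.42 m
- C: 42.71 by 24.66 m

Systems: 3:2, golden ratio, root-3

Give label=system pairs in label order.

Ratios: A ≈ 1.615; B ≈ 1.502; C ≈ 1.732.
Targets: 3:2 ≈ 1.500; golden ratio ≈ 1.618; root-3 ≈ 1.732.

A=golden ratio, B=3:2, C=root-3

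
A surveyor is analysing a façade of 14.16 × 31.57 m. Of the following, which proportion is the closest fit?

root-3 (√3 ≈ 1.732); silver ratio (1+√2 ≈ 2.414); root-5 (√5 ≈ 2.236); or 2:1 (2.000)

31.57/14.16 ≈ 2.230. Nearest candidates are root-5 (2.236, off by 0.006) and silver ratio (2.414, off by 0.184).

root-5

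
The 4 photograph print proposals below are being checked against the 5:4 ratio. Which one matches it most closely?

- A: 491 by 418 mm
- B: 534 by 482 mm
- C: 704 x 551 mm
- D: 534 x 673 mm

Ratios (long/short): A ≈ 1.175; B ≈ 1.108; C ≈ 1.278; D ≈ 1.260.
5:4 ≈ 1.250; option D is nearest (Δ 0.010).

D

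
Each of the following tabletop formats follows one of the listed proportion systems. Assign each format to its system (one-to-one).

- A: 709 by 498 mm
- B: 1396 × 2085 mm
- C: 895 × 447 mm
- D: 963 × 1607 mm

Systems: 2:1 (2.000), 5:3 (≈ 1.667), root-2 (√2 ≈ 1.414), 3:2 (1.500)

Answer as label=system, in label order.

Ratios: A ≈ 1.424; B ≈ 1.494; C ≈ 2.002; D ≈ 1.669.
Targets: 2:1 ≈ 2.000; 5:3 ≈ 1.667; root-2 ≈ 1.414; 3:2 ≈ 1.500.

A=root-2, B=3:2, C=2:1, D=5:3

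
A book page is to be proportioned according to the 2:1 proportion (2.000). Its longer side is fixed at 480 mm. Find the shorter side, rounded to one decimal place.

2:1 = 2.00000.
Shorter side = 480 ÷ 2.00000 ≈ 240.000 → 240.0 mm.

240.0 mm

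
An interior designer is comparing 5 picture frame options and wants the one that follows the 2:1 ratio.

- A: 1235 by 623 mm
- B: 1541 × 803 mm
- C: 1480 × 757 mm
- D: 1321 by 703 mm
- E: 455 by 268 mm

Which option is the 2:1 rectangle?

A

Target 2:1 ≈ 2.000.
A: 1.982 (Δ0.018)  B: 1.919 (Δ0.081)  C: 1.955 (Δ0.045)  D: 1.879 (Δ0.121)  E: 1.698 (Δ0.302)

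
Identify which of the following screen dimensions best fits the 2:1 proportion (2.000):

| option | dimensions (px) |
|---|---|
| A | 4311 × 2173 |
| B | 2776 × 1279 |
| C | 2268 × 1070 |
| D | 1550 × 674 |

Target 2:1 ≈ 2.000.
A: 1.984 (Δ0.016)  B: 2.170 (Δ0.170)  C: 2.120 (Δ0.120)  D: 2.300 (Δ0.300)

A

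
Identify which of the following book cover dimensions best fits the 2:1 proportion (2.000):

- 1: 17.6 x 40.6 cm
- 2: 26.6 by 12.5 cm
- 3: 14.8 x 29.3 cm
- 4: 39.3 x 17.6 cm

3

Ratios (long/short): 1 ≈ 2.307; 2 ≈ 2.128; 3 ≈ 1.980; 4 ≈ 2.233.
2:1 ≈ 2.000; option 3 is nearest (Δ 0.020).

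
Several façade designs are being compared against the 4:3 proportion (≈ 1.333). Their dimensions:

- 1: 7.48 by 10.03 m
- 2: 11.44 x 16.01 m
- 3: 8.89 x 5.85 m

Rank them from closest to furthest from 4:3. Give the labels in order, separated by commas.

1: 10.03/7.48 ≈ 1.341 → |1.341 − 1.333| = 0.008
2: 16.01/11.44 ≈ 1.399 → |1.399 − 1.333| = 0.066
3: 8.89/5.85 ≈ 1.520 → |1.520 − 1.333| = 0.187

1, 2, 3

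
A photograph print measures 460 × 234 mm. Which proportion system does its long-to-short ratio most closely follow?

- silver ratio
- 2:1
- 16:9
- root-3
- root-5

2:1

460/234 ≈ 1.966. Nearest candidates are 2:1 (2.000, off by 0.034) and 16:9 (1.778, off by 0.188).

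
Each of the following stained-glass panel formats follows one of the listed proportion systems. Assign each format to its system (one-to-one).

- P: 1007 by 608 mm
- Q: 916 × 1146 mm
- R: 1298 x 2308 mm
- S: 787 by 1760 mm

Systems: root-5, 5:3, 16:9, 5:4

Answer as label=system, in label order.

P=5:3, Q=5:4, R=16:9, S=root-5

P = 1007/608 ≈ 1.656 → 5:3 (1.667)
Q = 1146/916 ≈ 1.251 → 5:4 (1.250)
R = 2308/1298 ≈ 1.778 → 16:9 (1.778)
S = 1760/787 ≈ 2.236 → root-5 (2.236)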